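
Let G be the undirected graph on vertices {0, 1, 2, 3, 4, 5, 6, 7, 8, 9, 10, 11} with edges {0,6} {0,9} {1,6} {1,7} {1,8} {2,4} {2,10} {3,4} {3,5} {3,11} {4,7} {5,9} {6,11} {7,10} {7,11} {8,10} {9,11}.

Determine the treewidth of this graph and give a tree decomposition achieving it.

Treewidth 3.
Bags: B1 = {2, 4, 8, 10}  B2 = {4, 7, 8, 10}  B3 = {1, 4, 7, 8}  B4 = {1, 3, 4, 7}  B5 = {1, 3, 7, 11}  B6 = {1, 3, 6, 11}  B7 = {3, 5, 6, 11}  B8 = {5, 6, 9, 11}  B9 = {0, 5, 6, 9}
Tree: B1–B2, B2–B3, B3–B4, B4–B5, B5–B6, B6–B7, B7–B8, B8–B9

The largest bag has 4 vertices, giving width 3; this decomposition certifies tw(G) ≤ 3. For the lower bound: the 4 vertex sets {2,8,10}, {4}, {7}, {1,3,6,11} are disjoint, each induces a connected subgraph, and every pair is joined by at least one edge of G. Contracting each set to a single vertex therefore yields K_{4} as a minor, and since treewidth is minor-monotone, tw(G) ≥ tw(K_{4}) = 3. Therefore the treewidth is 3.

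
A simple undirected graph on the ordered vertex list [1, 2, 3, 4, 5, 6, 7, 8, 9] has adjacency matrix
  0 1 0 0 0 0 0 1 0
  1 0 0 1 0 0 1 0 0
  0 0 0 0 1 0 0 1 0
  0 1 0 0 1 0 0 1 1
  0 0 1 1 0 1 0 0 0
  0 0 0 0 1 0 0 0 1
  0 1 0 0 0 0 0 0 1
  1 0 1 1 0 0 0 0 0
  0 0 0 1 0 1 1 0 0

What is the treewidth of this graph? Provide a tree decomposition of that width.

Treewidth 3.
Bags: B1 = {5, 6, 7, 9}  B2 = {4, 5, 7, 9}  B3 = {2, 4, 5, 7}  B4 = {2, 3, 4, 5}  B5 = {2, 3, 4, 8}  B6 = {1, 2, 3, 8}
Tree: B1–B2, B2–B3, B3–B4, B4–B5, B5–B6

The largest bag has 4 vertices, giving width 3; this decomposition certifies tw(G) ≤ 3. For the lower bound: the 4 vertex sets {6,7,9}, {5}, {4}, {1,2,3,8} are disjoint, each induces a connected subgraph, and every pair is joined by at least one edge of G. Contracting each set to a single vertex therefore yields K_{4} as a minor, and since treewidth is minor-monotone, tw(G) ≥ tw(K_{4}) = 3. Therefore the treewidth is 3.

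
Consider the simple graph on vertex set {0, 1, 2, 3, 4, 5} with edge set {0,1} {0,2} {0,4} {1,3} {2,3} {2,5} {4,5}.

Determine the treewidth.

2

A width-2 tree decomposition is:
Bags: B1 = {0, 4, 5}  B2 = {0, 2, 5}  B3 = {0, 1, 2}  B4 = {1, 2, 3}
Tree: B1–B2, B2–B3, B3–B4
The largest bag has 3 vertices, giving width 2; this decomposition certifies tw(G) ≤ 2. For the lower bound, G contains the cycle 4–5–2–0–4, so G is not a forest; only forests have treewidth ≤ 1, hence tw(G) ≥ 2. Combining the bounds, tw(G) = 2.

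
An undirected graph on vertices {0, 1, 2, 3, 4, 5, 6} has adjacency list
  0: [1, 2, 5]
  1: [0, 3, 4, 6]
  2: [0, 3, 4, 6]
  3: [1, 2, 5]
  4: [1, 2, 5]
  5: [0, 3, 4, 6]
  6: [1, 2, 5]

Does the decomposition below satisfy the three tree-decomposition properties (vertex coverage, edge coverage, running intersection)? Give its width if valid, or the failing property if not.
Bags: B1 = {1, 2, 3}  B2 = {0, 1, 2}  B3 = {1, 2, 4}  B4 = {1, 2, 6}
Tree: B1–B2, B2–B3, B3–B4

No — vertex 5 appears in no bag.

A tree decomposition must satisfy three properties: every vertex lies in some bag; for every edge, both endpoints lie together in some bag; and for every vertex, the bags containing it form a connected subtree. Here vertex 5 appears in no bag, so the decomposition is invalid.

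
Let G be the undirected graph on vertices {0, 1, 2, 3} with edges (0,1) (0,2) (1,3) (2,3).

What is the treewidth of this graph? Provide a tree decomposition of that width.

Treewidth 2.
Bags: B1 = {0, 1, 2}  B2 = {1, 2, 3}
Tree: B1–B2

Each bag holds 3 vertices, so the decomposition has width 2, which upper-bounds the treewidth. For the lower bound, G contains the cycle 2–0–1–3–2, so G is not a forest; only forests have treewidth ≤ 1, hence tw(G) ≥ 2. Therefore the treewidth is 2.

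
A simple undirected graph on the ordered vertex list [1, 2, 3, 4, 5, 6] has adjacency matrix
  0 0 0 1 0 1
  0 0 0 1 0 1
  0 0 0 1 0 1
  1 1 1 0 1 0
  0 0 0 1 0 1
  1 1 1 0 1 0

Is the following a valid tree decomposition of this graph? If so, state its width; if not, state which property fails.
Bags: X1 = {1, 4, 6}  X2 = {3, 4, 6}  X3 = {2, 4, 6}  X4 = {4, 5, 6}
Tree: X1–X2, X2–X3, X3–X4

Every vertex of G appears in some bag (union = {1, 2, 3, 4, 5, 6}); every edge is covered by a bag; and for each vertex v the set of bags containing v is connected in the bag tree. The decomposition is therefore valid. The largest bag has 3 vertices, so the width is 2.

Yes; width 2.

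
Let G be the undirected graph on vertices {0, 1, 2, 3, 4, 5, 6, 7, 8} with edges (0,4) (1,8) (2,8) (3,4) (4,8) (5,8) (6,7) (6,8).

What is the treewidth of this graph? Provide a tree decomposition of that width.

Each bag holds 2 vertices, so the decomposition has width 1, which upper-bounds the treewidth. Any graph with an edge has treewidth ≥ 1, and G has the edge 4–8. The upper and lower bounds meet at 1, so that is the treewidth.

Treewidth 1.
One optimal decomposition is:
Bags: B1 = {4, 8}  B2 = {6, 8}  B3 = {2, 8}  B4 = {5, 8}  B5 = {0, 4}  B6 = {3, 4}  B7 = {1, 8}  B8 = {6, 7}
Tree: B1–B2, B2–B3, B1–B4, B1–B5, B5–B6, B1–B7, B2–B8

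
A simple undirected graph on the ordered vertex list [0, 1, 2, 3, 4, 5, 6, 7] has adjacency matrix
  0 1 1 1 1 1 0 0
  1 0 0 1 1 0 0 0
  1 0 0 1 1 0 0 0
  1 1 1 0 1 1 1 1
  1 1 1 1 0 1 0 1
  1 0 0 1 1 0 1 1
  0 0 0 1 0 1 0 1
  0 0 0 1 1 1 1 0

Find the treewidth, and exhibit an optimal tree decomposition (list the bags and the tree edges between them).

Each bag holds 4 vertices, so the decomposition has width 3, which upper-bounds the treewidth. For the lower bound, the 4 vertices {0, 1, 3, 4} are pairwise adjacent, and any tree decomposition puts a clique entirely inside one bag — forcing width ≥ 3. Therefore the treewidth is 3.

Treewidth 3.
One such decomposition:
Bags: B1 = {0, 3, 4, 5}  B2 = {0, 2, 3, 4}  B3 = {3, 4, 5, 7}  B4 = {0, 1, 3, 4}  B5 = {3, 5, 6, 7}
Tree: B1–B2, B1–B3, B1–B4, B3–B5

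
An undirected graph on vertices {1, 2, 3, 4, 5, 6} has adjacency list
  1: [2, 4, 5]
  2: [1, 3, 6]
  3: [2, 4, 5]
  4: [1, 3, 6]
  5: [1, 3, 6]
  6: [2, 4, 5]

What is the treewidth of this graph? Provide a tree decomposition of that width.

Treewidth 3.
Bags: B1 = {1, 3, 5, 6}  B2 = {1, 3, 4, 6}  B3 = {1, 2, 3, 6}
Tree: B1–B2, B2–B3

Every bag has size at most 4, so the width is 4 − 1 = 3 and tw(G) ≤ 3. For the lower bound: the 4 vertex sets {5,6}, {3,4}, {1}, {2} are disjoint, each induces a connected subgraph, and every pair is joined by at least one edge of G. Contracting each set to a single vertex therefore yields K_{4} as a minor, and since treewidth is minor-monotone, tw(G) ≥ tw(K_{4}) = 3. The upper and lower bounds meet at 3, so that is the treewidth.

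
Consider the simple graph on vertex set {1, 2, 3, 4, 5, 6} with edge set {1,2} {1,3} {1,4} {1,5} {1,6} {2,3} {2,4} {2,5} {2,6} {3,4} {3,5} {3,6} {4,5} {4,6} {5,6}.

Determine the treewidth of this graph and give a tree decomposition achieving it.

Treewidth 5.
Bags: B1 = {1, 2, 3, 4, 5, 6}
Tree: (single bag)

A single bag containing all 6 vertices is trivially a valid decomposition of width 5. For the lower bound, the 6 vertices {1, 2, 3, 4, 5, 6} are pairwise adjacent, and any tree decomposition puts a clique entirely inside one bag — forcing width ≥ 5. Combining the bounds, tw(G) = 5.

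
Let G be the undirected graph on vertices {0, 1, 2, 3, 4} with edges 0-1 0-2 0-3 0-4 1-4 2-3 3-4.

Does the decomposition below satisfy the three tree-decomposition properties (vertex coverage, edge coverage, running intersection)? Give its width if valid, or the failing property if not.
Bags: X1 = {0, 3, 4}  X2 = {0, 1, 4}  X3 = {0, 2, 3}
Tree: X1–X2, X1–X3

Yes; width 2.

Checking the three conditions: (i) the bags cover all of {0, 1, 2, 3, 4}; (ii) for each edge, some bag contains both endpoints; (iii) the bags containing any fixed vertex form a subtree. All hold, so the decomposition is valid with width 3 − 1 = 2.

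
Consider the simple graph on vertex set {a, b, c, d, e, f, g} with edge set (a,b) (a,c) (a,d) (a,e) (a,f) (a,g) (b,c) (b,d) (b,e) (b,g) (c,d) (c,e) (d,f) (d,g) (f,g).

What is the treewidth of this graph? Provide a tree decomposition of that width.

Treewidth 3.
One such decomposition:
Bags: B1 = {a, b, c, d}  B2 = {a, b, d, g}  B3 = {a, d, f, g}  B4 = {a, b, c, e}
Tree: B1–B2, B2–B3, B1–B4

The largest bag has 4 vertices, giving width 3; this decomposition certifies tw(G) ≤ 3. On the other hand G contains the 4-clique {a, d, f, g}. A clique must lie in a single bag of any decomposition, so no decomposition can have width below 3. Therefore the treewidth is 3.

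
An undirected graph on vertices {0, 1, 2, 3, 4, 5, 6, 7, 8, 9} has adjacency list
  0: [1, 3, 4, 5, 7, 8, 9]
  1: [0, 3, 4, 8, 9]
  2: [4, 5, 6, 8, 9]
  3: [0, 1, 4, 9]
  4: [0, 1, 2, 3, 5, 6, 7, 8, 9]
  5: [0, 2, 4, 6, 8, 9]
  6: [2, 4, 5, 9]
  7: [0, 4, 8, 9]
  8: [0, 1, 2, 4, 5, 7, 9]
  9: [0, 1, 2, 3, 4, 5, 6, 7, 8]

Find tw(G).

A width-4 tree decomposition is:
Bags: B1 = {0, 1, 4, 8, 9}  B2 = {0, 1, 3, 4, 9}  B3 = {0, 4, 5, 8, 9}  B4 = {2, 4, 5, 8, 9}  B5 = {2, 4, 5, 6, 9}  B6 = {0, 4, 7, 8, 9}
Tree: B1–B2, B1–B3, B3–B4, B4–B5, B3–B6
Every bag has size at most 5, so the width is 5 − 1 = 4 and tw(G) ≤ 4. Conversely, {0, 1, 4, 8, 9} is a clique of size 5, and the vertices of any clique must share a bag in every tree decomposition; so some bag has ≥ 5 vertices and tw(G) ≥ 4. Combining the bounds, tw(G) = 4.

4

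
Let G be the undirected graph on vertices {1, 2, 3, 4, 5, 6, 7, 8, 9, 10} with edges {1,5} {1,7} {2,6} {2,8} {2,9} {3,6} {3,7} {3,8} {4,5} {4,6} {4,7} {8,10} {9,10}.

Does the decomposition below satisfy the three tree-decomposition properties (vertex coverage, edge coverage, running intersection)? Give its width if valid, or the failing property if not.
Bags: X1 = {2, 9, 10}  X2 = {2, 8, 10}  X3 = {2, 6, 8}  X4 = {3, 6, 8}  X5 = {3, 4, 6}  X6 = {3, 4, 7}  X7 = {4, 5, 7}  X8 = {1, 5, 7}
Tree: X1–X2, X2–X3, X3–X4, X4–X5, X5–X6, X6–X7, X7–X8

Checking the three conditions: (i) the bags cover all of {1, 2, 3, 4, 5, 6, 7, 8, 9, 10}; (ii) for each edge, some bag contains both endpoints; (iii) the bags containing any fixed vertex form a subtree. All hold, so the decomposition is valid with width 3 − 1 = 2.

Yes; width 2.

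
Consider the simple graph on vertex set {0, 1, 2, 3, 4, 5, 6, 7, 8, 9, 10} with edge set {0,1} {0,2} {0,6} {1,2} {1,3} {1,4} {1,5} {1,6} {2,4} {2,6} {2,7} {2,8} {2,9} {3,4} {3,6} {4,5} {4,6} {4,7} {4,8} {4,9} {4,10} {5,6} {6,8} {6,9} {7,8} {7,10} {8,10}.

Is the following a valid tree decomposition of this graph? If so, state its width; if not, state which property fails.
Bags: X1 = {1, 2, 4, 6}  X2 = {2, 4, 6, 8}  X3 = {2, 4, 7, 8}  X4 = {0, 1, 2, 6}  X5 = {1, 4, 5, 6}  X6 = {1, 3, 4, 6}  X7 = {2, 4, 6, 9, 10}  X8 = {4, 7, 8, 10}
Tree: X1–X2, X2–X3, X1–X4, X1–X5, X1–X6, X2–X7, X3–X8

A tree decomposition must satisfy three properties: every vertex lies in some bag; for every edge, both endpoints lie together in some bag; and for every vertex, the bags containing it form a connected subtree. Here bags containing vertex 10 are not connected in the tree, so the decomposition is invalid.

No — bags containing vertex 10 are not connected in the tree.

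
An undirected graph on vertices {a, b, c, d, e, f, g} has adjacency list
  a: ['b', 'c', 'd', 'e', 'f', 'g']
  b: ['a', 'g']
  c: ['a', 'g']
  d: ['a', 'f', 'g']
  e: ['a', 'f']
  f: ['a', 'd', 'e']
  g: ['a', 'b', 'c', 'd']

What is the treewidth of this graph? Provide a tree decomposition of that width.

Each bag holds 3 vertices, so the decomposition has width 2, which upper-bounds the treewidth. For the lower bound, the 3 vertices {a, d, g} are pairwise adjacent, and any tree decomposition puts a clique entirely inside one bag — forcing width ≥ 2. Hence tw(G) = 2 exactly.

Treewidth 2.
One optimal decomposition is:
Bags: B1 = {a, c, g}  B2 = {a, d, g}  B3 = {a, b, g}  B4 = {a, d, f}  B5 = {a, e, f}
Tree: B1–B2, B2–B3, B2–B4, B4–B5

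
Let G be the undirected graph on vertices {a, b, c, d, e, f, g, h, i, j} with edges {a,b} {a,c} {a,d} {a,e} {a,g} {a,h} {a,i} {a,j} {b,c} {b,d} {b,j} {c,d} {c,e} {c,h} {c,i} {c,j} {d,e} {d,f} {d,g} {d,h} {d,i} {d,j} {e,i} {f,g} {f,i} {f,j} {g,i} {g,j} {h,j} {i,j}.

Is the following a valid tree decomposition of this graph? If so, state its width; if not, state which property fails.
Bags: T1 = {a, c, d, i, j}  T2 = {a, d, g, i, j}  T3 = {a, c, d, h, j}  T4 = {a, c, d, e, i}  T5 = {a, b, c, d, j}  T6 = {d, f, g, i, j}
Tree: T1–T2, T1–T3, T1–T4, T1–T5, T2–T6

Vertex coverage: the bags together contain {a, b, c, d, e, f, g, h, i, j}, the full vertex set. Edge coverage: each edge of G has both endpoints in at least one bag. Running intersection: for every vertex, the bags containing it form a connected subtree. All three properties hold, so this is a valid tree decomposition of width max|bag| − 1 = 4, and hence tw(G) ≤ 4.

Yes; width 4.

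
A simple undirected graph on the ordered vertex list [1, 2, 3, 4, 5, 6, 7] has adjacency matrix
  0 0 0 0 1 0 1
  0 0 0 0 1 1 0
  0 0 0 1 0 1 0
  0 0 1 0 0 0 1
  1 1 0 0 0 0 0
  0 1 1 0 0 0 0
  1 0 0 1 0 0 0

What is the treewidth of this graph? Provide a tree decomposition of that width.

Every bag has size at most 3, so the width is 3 − 1 = 2 and tw(G) ≤ 2. Since 4–7–1–5–2–6–3–4 is a cycle in G, G is not acyclic. Forests are exactly the graphs of treewidth ≤ 1, so tw(G) ≥ 2. Hence tw(G) = 2 exactly.

Treewidth 2.
Bags: B1 = {1, 4, 7}  B2 = {1, 4, 5}  B3 = {2, 4, 5}  B4 = {2, 4, 6}  B5 = {3, 4, 6}
Tree: B1–B2, B2–B3, B3–B4, B4–B5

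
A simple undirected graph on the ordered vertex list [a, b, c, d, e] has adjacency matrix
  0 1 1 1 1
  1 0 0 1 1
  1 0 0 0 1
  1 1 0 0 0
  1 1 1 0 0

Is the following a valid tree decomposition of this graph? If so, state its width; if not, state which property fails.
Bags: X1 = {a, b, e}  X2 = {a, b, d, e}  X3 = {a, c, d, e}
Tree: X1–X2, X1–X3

A tree decomposition must satisfy three properties: every vertex lies in some bag; for every edge, both endpoints lie together in some bag; and for every vertex, the bags containing it form a connected subtree. Here bags containing vertex d are not connected in the tree, so the decomposition is invalid.

No — bags containing vertex d are not connected in the tree.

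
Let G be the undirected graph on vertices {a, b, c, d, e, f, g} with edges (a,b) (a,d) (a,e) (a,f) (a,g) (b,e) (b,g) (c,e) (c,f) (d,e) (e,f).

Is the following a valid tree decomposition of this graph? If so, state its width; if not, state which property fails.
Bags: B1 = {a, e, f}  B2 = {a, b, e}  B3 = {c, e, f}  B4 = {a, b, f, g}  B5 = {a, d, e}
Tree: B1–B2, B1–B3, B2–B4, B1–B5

No — bags containing vertex f are not connected in the tree.

A tree decomposition must satisfy three properties: every vertex lies in some bag; for every edge, both endpoints lie together in some bag; and for every vertex, the bags containing it form a connected subtree. Here bags containing vertex f are not connected in the tree, so the decomposition is invalid.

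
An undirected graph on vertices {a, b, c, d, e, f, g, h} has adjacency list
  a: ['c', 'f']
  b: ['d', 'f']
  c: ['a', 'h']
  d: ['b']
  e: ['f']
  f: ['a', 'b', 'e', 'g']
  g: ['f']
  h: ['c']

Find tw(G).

1

A width-1 tree decomposition is:
Bags: B1 = {f, g}  B2 = {e, f}  B3 = {a, f}  B4 = {a, c}  B5 = {c, h}  B6 = {b, f}  B7 = {b, d}
Tree: B1–B2, B2–B3, B3–B4, B4–B5, B2–B6, B6–B7
The largest bag has 2 vertices, giving width 1; this decomposition certifies tw(G) ≤ 1. Any graph with an edge has treewidth ≥ 1, and G has the edge g–f. Therefore the treewidth is 1.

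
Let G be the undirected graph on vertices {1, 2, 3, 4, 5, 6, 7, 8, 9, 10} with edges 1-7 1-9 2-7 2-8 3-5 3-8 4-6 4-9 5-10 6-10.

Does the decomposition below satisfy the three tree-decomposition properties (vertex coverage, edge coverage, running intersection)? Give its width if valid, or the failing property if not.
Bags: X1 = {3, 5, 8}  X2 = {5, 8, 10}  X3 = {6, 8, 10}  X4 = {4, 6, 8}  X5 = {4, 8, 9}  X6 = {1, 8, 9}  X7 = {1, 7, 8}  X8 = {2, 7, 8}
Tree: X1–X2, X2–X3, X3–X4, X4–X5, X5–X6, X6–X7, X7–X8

Vertex coverage: the bags together contain {1, 2, 3, 4, 5, 6, 7, 8, 9, 10}, the full vertex set. Edge coverage: each edge of G has both endpoints in at least one bag. Running intersection: for every vertex, the bags containing it form a connected subtree. All three properties hold, so this is a valid tree decomposition of width max|bag| − 1 = 2, and hence tw(G) ≤ 2.

Yes; width 2.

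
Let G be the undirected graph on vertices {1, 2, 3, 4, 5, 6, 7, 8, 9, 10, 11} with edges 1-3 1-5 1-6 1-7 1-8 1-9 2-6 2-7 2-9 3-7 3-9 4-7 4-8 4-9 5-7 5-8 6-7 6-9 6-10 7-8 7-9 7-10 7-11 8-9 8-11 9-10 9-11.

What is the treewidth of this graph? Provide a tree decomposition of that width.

Treewidth 3.
Bags: B1 = {1, 6, 7, 9}  B2 = {1, 7, 8, 9}  B3 = {6, 7, 9, 10}  B4 = {7, 8, 9, 11}  B5 = {1, 5, 7, 8}  B6 = {4, 7, 8, 9}  B7 = {2, 6, 7, 9}  B8 = {1, 3, 7, 9}
Tree: B1–B2, B1–B3, B2–B4, B2–B5, B2–B6, B3–B7, B1–B8

Each bag holds 4 vertices, so the decomposition has width 3, which upper-bounds the treewidth. Conversely, {1, 7, 8, 9} is a clique of size 4, and the vertices of any clique must share a bag in every tree decomposition; so some bag has ≥ 4 vertices and tw(G) ≥ 3. Combining the bounds, tw(G) = 3.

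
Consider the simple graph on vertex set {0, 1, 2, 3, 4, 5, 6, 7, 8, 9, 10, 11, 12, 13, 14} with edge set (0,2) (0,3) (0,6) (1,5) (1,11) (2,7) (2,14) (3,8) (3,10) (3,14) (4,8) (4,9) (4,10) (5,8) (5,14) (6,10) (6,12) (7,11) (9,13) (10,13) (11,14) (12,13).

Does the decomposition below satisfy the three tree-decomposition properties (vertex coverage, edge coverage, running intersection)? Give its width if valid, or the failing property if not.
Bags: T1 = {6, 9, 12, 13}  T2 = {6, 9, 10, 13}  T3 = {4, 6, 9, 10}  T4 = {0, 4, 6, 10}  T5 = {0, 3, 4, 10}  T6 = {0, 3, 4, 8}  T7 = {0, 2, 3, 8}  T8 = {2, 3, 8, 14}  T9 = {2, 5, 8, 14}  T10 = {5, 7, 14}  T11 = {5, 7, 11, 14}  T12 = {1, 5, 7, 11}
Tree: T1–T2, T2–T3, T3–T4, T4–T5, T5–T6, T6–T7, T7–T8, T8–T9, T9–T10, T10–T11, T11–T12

A tree decomposition must satisfy three properties: every vertex lies in some bag; for every edge, both endpoints lie together in some bag; and for every vertex, the bags containing it form a connected subtree. Here edge (2,7) lies in no bag, so the decomposition is invalid.

No — edge (2,7) lies in no bag.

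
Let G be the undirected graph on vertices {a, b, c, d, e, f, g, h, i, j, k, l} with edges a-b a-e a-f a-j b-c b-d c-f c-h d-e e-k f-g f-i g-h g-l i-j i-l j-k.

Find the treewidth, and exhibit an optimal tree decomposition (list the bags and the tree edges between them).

Treewidth 3.
One optimal decomposition is:
Bags: B1 = {g, h, i, l}  B2 = {f, g, h, i}  B3 = {c, f, h, i}  B4 = {c, f, i, j}  B5 = {a, c, f, j}  B6 = {a, b, c, j}  B7 = {a, b, j, k}  B8 = {a, b, e, k}  B9 = {b, d, e, k}
Tree: B1–B2, B2–B3, B3–B4, B4–B5, B5–B6, B6–B7, B7–B8, B8–B9

Every bag has size at most 4, so the width is 4 − 1 = 3 and tw(G) ≤ 3. For the lower bound: the 4 vertex sets {g,h,l}, {i}, {f}, {a,b,c,j} are disjoint, each induces a connected subgraph, and every pair is joined by at least one edge of G. Contracting each set to a single vertex therefore yields K_{4} as a minor, and since treewidth is minor-monotone, tw(G) ≥ tw(K_{4}) = 3. Combining the bounds, tw(G) = 3.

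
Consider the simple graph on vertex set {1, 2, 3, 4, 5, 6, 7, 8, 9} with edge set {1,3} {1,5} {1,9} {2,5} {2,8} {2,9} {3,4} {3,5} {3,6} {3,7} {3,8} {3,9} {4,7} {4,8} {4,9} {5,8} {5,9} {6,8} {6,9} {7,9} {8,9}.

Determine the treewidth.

3

A width-3 tree decomposition is:
Bags: B1 = {3, 5, 8, 9}  B2 = {3, 6, 8, 9}  B3 = {3, 4, 8, 9}  B4 = {1, 3, 5, 9}  B5 = {2, 5, 8, 9}  B6 = {3, 4, 7, 9}
Tree: B1–B2, B2–B3, B1–B4, B1–B5, B3–B6
The largest bag has 4 vertices, giving width 3; this decomposition certifies tw(G) ≤ 3. On the other hand G contains the 4-clique {2, 5, 8, 9}. A clique must lie in a single bag of any decomposition, so no decomposition can have width below 3. Combining the bounds, tw(G) = 3.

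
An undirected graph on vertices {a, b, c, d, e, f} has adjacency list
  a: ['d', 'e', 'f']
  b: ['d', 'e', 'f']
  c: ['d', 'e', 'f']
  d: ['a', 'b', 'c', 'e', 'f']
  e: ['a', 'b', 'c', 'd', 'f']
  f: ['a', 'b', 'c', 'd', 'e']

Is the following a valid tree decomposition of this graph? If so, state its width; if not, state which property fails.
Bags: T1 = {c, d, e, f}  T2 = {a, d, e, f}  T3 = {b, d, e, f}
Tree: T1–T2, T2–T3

Every vertex of G appears in some bag (union = {a, b, c, d, e, f}); every edge is covered by a bag; and for each vertex v the set of bags containing v is connected in the bag tree. The decomposition is therefore valid. The largest bag has 4 vertices, so the width is 3.

Yes; width 3.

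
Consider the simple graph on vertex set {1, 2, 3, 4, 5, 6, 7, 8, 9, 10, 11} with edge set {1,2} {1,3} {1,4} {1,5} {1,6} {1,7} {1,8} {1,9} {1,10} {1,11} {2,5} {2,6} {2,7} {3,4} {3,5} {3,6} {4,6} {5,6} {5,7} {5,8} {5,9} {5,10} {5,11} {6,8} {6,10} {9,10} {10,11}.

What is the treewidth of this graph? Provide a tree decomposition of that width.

The largest bag has 4 vertices, giving width 3; this decomposition certifies tw(G) ≤ 3. Conversely, {1, 3, 4, 6} is a clique of size 4, and the vertices of any clique must share a bag in every tree decomposition; so some bag has ≥ 4 vertices and tw(G) ≥ 3. Combining the bounds, tw(G) = 3.

Treewidth 3.
One optimal decomposition is:
Bags: B1 = {1, 3, 5, 6}  B2 = {1, 2, 5, 6}  B3 = {1, 2, 5, 7}  B4 = {1, 5, 6, 10}  B5 = {1, 5, 9, 10}  B6 = {1, 5, 6, 8}  B7 = {1, 3, 4, 6}  B8 = {1, 5, 10, 11}
Tree: B1–B2, B2–B3, B1–B4, B4–B5, B1–B6, B1–B7, B5–B8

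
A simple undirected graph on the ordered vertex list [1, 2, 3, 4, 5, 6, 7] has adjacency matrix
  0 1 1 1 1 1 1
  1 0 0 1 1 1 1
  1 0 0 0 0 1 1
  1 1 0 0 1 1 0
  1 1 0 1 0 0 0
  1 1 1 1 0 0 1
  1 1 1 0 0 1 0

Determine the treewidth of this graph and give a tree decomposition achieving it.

The largest bag has 4 vertices, giving width 3; this decomposition certifies tw(G) ≤ 3. Conversely, {1, 2, 4, 5} is a clique of size 4, and the vertices of any clique must share a bag in every tree decomposition; so some bag has ≥ 4 vertices and tw(G) ≥ 3. Hence tw(G) = 3 exactly.

Treewidth 3.
One optimal decomposition is:
Bags: B1 = {1, 2, 4, 5}  B2 = {1, 2, 4, 6}  B3 = {1, 2, 6, 7}  B4 = {1, 3, 6, 7}
Tree: B1–B2, B2–B3, B3–B4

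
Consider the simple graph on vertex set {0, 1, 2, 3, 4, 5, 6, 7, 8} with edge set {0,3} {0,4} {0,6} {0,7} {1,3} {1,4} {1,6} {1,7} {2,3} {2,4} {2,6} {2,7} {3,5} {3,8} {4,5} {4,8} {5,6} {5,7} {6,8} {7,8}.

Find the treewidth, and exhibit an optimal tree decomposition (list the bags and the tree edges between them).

Every bag has size at most 5, so the width is 5 − 1 = 4 and tw(G) ≤ 4. For the lower bound: the 5 vertex sets {2,3}, {7,8}, {4,5}, {6}, {1} are disjoint, each induces a connected subgraph, and every pair is joined by at least one edge of G. Contracting each set to a single vertex therefore yields K_{5} as a minor, and since treewidth is minor-monotone, tw(G) ≥ tw(K_{5}) = 4. Combining the bounds, tw(G) = 4.

Treewidth 4.
One optimal decomposition is:
Bags: B1 = {2, 3, 4, 6, 7}  B2 = {3, 4, 6, 7, 8}  B3 = {3, 4, 5, 6, 7}  B4 = {1, 3, 4, 6, 7}  B5 = {0, 3, 4, 6, 7}
Tree: B1–B2, B2–B3, B3–B4, B4–B5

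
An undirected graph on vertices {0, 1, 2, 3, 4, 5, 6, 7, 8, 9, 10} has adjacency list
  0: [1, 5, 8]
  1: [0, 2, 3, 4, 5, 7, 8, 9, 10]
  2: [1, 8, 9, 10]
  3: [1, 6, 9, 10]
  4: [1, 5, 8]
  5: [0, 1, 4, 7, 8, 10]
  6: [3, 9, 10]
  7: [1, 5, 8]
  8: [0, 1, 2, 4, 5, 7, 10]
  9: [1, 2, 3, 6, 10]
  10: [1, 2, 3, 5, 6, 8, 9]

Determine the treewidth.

A width-3 tree decomposition is:
Bags: B1 = {1, 5, 8, 10}  B2 = {1, 5, 7, 8}  B3 = {1, 2, 8, 10}  B4 = {0, 1, 5, 8}  B5 = {1, 2, 9, 10}  B6 = {1, 3, 9, 10}  B7 = {1, 4, 5, 8}  B8 = {3, 6, 9, 10}
Tree: B1–B2, B1–B3, B2–B4, B3–B5, B5–B6, B4–B7, B6–B8
The largest bag has 4 vertices, giving width 3; this decomposition certifies tw(G) ≤ 3. For the lower bound, the 4 vertices {1, 2, 8, 10} are pairwise adjacent, and any tree decomposition puts a clique entirely inside one bag — forcing width ≥ 3. Hence tw(G) = 3 exactly.

3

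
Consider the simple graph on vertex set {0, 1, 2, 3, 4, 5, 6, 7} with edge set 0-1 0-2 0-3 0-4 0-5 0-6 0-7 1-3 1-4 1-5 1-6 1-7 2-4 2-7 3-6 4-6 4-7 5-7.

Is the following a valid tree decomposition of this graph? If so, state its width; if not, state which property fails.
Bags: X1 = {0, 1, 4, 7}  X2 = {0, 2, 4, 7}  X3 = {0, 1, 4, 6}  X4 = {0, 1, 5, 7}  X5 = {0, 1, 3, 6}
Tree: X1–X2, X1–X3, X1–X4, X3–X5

Vertex coverage: the bags together contain {0, 1, 2, 3, 4, 5, 6, 7}, the full vertex set. Edge coverage: each edge of G has both endpoints in at least one bag. Running intersection: for every vertex, the bags containing it form a connected subtree. All three properties hold, so this is a valid tree decomposition of width max|bag| − 1 = 3, and hence tw(G) ≤ 3.

Yes; width 3.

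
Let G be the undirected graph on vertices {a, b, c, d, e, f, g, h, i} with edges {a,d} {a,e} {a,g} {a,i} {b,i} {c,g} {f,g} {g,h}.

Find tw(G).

A width-1 tree decomposition is:
Bags: B1 = {g, h}  B2 = {a, g}  B3 = {f, g}  B4 = {a, d}  B5 = {a, i}  B6 = {a, e}  B7 = {c, g}  B8 = {b, i}
Tree: B1–B2, B2–B3, B2–B4, B2–B5, B2–B6, B1–B7, B5–B8
Each bag holds 2 vertices, so the decomposition has width 1, which upper-bounds the treewidth. Since G has at least one edge (e.g. g–h), it is not an edgeless graph, so tw(G) ≥ 1. Therefore the treewidth is 1.

1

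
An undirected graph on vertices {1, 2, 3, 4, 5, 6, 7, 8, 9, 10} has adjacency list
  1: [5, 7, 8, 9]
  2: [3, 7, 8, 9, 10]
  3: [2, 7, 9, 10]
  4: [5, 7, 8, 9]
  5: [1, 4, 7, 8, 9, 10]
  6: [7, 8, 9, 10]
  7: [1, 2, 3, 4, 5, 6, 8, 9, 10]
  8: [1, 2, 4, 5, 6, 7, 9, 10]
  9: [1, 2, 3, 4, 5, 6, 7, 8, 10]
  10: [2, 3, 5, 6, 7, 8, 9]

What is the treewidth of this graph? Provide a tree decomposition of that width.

Each bag holds 5 vertices, so the decomposition has width 4, which upper-bounds the treewidth. On the other hand G contains the 5-clique {2, 7, 8, 9, 10}. A clique must lie in a single bag of any decomposition, so no decomposition can have width below 4. Combining the bounds, tw(G) = 4.

Treewidth 4.
Bags: B1 = {2, 7, 8, 9, 10}  B2 = {5, 7, 8, 9, 10}  B3 = {6, 7, 8, 9, 10}  B4 = {2, 3, 7, 9, 10}  B5 = {1, 5, 7, 8, 9}  B6 = {4, 5, 7, 8, 9}
Tree: B1–B2, B2–B3, B1–B4, B2–B5, B2–B6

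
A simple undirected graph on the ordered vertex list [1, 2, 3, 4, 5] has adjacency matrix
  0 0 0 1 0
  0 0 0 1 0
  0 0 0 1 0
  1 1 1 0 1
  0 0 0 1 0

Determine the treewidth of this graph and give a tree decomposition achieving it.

Every bag has size at most 2, so the width is 2 − 1 = 1 and tw(G) ≤ 1. Any graph with an edge has treewidth ≥ 1, and G has the edge 1–4. Combining the bounds, tw(G) = 1.

Treewidth 1.
One such decomposition:
Bags: B1 = {1, 4}  B2 = {2, 4}  B3 = {3, 4}  B4 = {4, 5}
Tree: B1–B2, B2–B3, B2–B4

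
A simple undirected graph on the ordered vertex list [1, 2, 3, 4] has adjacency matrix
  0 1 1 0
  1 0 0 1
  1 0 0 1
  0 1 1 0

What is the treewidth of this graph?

A width-2 tree decomposition is:
Bags: B1 = {1, 3, 4}  B2 = {1, 2, 4}
Tree: B1–B2
The largest bag has 3 vertices, giving width 2; this decomposition certifies tw(G) ≤ 2. For the lower bound, G contains the cycle 4–3–1–2–4, so G is not a forest; only forests have treewidth ≤ 1, hence tw(G) ≥ 2. The upper and lower bounds meet at 2, so that is the treewidth.

2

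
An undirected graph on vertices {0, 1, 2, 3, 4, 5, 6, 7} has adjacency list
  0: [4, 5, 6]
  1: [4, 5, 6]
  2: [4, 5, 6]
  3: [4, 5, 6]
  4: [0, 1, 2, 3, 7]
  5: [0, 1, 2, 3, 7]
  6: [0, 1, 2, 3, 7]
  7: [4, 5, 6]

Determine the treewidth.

A width-3 tree decomposition is:
Bags: B1 = {4, 5, 6, 7}  B2 = {1, 4, 5, 6}  B3 = {2, 4, 5, 6}  B4 = {3, 4, 5, 6}  B5 = {0, 4, 5, 6}
Tree: B1–B2, B2–B3, B3–B4, B4–B5
Every bag has size at most 4, so the width is 4 − 1 = 3 and tw(G) ≤ 3. For the lower bound: the 4 vertex sets {5,7}, {1,6}, {4}, {2} are disjoint, each induces a connected subgraph, and every pair is joined by at least one edge of G. Contracting each set to a single vertex therefore yields K_{4} as a minor, and since treewidth is minor-monotone, tw(G) ≥ tw(K_{4}) = 3. Combining the bounds, tw(G) = 3.

3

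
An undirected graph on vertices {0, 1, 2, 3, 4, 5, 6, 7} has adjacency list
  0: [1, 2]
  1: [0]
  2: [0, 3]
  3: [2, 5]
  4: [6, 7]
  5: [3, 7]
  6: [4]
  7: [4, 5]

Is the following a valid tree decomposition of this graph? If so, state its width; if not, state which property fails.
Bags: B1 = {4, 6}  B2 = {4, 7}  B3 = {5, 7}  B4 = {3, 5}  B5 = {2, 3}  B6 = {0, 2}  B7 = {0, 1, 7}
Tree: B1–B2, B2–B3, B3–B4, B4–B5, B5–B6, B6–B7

A tree decomposition must satisfy three properties: every vertex lies in some bag; for every edge, both endpoints lie together in some bag; and for every vertex, the bags containing it form a connected subtree. Here bags containing vertex 7 are not connected in the tree, so the decomposition is invalid.

No — bags containing vertex 7 are not connected in the tree.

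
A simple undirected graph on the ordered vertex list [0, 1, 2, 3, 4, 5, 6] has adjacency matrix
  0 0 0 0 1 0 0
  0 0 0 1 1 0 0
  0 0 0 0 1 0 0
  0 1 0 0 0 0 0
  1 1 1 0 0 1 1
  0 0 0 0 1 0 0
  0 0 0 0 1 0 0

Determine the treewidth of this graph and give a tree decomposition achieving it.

Every bag has size at most 2, so the width is 2 − 1 = 1 and tw(G) ≤ 1. Since G has at least one edge (e.g. 4–2), it is not an edgeless graph, so tw(G) ≥ 1. Therefore the treewidth is 1.

Treewidth 1.
Bags: B1 = {2, 4}  B2 = {1, 4}  B3 = {4, 5}  B4 = {0, 4}  B5 = {1, 3}  B6 = {4, 6}
Tree: B1–B2, B2–B3, B3–B4, B2–B5, B4–B6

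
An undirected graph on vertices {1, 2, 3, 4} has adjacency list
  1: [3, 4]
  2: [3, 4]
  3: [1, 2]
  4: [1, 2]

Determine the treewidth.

A width-2 tree decomposition is:
Bags: B1 = {1, 2, 4}  B2 = {1, 2, 3}
Tree: B1–B2
Each bag holds 3 vertices, so the decomposition has width 2, which upper-bounds the treewidth. The edges 1–4–2–3–1 form a cycle, so G is not a tree and its treewidth is at least 2. The upper and lower bounds meet at 2, so that is the treewidth.

2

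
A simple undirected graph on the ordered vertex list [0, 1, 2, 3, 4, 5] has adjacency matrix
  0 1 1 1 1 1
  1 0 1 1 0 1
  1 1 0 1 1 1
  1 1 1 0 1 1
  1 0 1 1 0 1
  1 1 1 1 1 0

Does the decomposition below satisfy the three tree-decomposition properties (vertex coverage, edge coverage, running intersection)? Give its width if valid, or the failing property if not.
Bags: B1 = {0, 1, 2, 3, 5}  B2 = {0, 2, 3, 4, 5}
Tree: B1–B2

Yes; width 4.

Every vertex of G appears in some bag (union = {0, 1, 2, 3, 4, 5}); every edge is covered by a bag; and for each vertex v the set of bags containing v is connected in the bag tree. The decomposition is therefore valid. The largest bag has 5 vertices, so the width is 4.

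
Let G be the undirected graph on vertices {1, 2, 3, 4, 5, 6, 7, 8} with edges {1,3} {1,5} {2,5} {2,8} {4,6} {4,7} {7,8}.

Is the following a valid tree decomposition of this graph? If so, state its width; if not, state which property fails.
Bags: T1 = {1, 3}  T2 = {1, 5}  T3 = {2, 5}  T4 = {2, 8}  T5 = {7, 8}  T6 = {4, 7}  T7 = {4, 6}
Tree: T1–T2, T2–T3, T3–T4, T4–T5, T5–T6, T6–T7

Yes; width 1.

Every vertex of G appears in some bag (union = {1, 2, 3, 4, 5, 6, 7, 8}); every edge is covered by a bag; and for each vertex v the set of bags containing v is connected in the bag tree. The decomposition is therefore valid. The largest bag has 2 vertices, so the width is 1.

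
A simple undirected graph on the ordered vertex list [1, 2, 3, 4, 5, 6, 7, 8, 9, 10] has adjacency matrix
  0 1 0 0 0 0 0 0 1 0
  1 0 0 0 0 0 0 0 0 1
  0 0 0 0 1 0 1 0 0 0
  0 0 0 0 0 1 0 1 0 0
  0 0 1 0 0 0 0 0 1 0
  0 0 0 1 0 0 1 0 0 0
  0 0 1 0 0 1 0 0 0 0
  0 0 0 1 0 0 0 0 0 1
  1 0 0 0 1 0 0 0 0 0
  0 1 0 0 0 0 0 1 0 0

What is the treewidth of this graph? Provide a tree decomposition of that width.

Every bag has size at most 3, so the width is 3 − 1 = 2 and tw(G) ≤ 2. The edges 3–7–6–4–8–10–2–1–9–5–3 form a cycle, so G is not a tree and its treewidth is at least 2. Combining the bounds, tw(G) = 2.

Treewidth 2.
One optimal decomposition is:
Bags: B1 = {3, 6, 7}  B2 = {3, 4, 6}  B3 = {3, 4, 8}  B4 = {3, 8, 10}  B5 = {2, 3, 10}  B6 = {1, 2, 3}  B7 = {1, 3, 9}  B8 = {3, 5, 9}
Tree: B1–B2, B2–B3, B3–B4, B4–B5, B5–B6, B6–B7, B7–B8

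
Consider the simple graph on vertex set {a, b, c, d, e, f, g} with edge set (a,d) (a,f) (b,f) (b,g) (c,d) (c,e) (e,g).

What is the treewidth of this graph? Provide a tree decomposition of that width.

Treewidth 2.
Bags: B1 = {b, e, g}  B2 = {b, e, f}  B3 = {a, e, f}  B4 = {a, d, e}  B5 = {c, d, e}
Tree: B1–B2, B2–B3, B3–B4, B4–B5

Each bag holds 3 vertices, so the decomposition has width 2, which upper-bounds the treewidth. For the lower bound, G contains the cycle e–g–b–f–a–d–c–e, so G is not a forest; only forests have treewidth ≤ 1, hence tw(G) ≥ 2. The upper and lower bounds meet at 2, so that is the treewidth.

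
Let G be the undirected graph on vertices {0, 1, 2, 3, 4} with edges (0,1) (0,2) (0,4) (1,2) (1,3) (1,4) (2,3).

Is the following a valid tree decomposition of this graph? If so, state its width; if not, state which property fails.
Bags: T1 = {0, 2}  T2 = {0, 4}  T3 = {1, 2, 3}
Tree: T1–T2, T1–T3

No — edge (1,0) lies in no bag.

A tree decomposition must satisfy three properties: every vertex lies in some bag; for every edge, both endpoints lie together in some bag; and for every vertex, the bags containing it form a connected subtree. Here edge (1,0) lies in no bag, so the decomposition is invalid.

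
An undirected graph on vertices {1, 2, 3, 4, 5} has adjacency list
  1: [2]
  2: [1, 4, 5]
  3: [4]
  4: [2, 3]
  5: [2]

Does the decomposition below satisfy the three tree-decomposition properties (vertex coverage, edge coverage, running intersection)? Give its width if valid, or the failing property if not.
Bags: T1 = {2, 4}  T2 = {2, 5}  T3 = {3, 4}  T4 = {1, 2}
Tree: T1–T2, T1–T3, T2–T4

Every vertex of G appears in some bag (union = {1, 2, 3, 4, 5}); every edge is covered by a bag; and for each vertex v the set of bags containing v is connected in the bag tree. The decomposition is therefore valid. The largest bag has 2 vertices, so the width is 1.

Yes; width 1.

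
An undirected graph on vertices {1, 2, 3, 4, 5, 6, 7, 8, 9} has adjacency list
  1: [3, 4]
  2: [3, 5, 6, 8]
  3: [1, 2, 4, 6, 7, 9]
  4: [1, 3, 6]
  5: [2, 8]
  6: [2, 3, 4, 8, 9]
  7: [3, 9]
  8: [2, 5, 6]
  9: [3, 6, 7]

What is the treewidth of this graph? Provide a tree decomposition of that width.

The largest bag has 3 vertices, giving width 2; this decomposition certifies tw(G) ≤ 2. Conversely, {2, 5, 8} is a clique of size 3, and the vertices of any clique must share a bag in every tree decomposition; so some bag has ≥ 3 vertices and tw(G) ≥ 2. Therefore the treewidth is 2.

Treewidth 2.
One optimal decomposition is:
Bags: B1 = {3, 4, 6}  B2 = {2, 3, 6}  B3 = {1, 3, 4}  B4 = {2, 6, 8}  B5 = {3, 6, 9}  B6 = {3, 7, 9}  B7 = {2, 5, 8}
Tree: B1–B2, B1–B3, B2–B4, B1–B5, B5–B6, B4–B7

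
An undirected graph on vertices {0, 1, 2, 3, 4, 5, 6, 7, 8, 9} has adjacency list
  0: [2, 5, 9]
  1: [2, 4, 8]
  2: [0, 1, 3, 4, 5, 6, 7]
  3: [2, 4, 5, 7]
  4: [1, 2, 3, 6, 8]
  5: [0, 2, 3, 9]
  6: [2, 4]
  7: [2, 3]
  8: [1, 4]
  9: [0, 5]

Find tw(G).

A width-2 tree decomposition is:
Bags: B1 = {2, 3, 4}  B2 = {2, 3, 5}  B3 = {2, 3, 7}  B4 = {0, 2, 5}  B5 = {1, 2, 4}  B6 = {1, 4, 8}  B7 = {0, 5, 9}  B8 = {2, 4, 6}
Tree: B1–B2, B1–B3, B2–B4, B1–B5, B5–B6, B4–B7, B1–B8
Each bag holds 3 vertices, so the decomposition has width 2, which upper-bounds the treewidth. Conversely, {1, 4, 8} is a clique of size 3, and the vertices of any clique must share a bag in every tree decomposition; so some bag has ≥ 3 vertices and tw(G) ≥ 2. Therefore the treewidth is 2.

2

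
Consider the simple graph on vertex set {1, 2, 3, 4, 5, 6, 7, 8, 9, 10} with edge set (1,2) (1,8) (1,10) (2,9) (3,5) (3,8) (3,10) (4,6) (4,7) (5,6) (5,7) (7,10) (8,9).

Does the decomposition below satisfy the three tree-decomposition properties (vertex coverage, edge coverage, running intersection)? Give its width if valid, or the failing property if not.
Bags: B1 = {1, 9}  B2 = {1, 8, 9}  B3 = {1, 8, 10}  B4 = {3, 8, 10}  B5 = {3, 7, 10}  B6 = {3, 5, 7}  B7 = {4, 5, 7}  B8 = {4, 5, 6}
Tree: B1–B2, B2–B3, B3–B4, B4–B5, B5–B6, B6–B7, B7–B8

No — vertex 2 appears in no bag.

A tree decomposition must satisfy three properties: every vertex lies in some bag; for every edge, both endpoints lie together in some bag; and for every vertex, the bags containing it form a connected subtree. Here vertex 2 appears in no bag, so the decomposition is invalid.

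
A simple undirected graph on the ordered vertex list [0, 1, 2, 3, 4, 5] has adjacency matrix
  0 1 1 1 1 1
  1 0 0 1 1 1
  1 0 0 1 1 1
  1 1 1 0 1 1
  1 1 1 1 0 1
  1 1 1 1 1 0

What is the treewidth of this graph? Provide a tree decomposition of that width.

The largest bag has 5 vertices, giving width 4; this decomposition certifies tw(G) ≤ 4. Conversely, {0, 1, 3, 4, 5} is a clique of size 5, and the vertices of any clique must share a bag in every tree decomposition; so some bag has ≥ 5 vertices and tw(G) ≥ 4. Combining the bounds, tw(G) = 4.

Treewidth 4.
Bags: B1 = {0, 1, 3, 4, 5}  B2 = {0, 2, 3, 4, 5}
Tree: B1–B2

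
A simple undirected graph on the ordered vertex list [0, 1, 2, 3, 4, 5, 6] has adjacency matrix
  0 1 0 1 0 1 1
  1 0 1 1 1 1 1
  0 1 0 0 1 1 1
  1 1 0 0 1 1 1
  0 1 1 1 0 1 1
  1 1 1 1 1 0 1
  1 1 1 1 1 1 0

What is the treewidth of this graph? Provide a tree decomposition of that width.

Treewidth 4.
One such decomposition:
Bags: B1 = {0, 1, 3, 5, 6}  B2 = {1, 3, 4, 5, 6}  B3 = {1, 2, 4, 5, 6}
Tree: B1–B2, B2–B3

The largest bag has 5 vertices, giving width 4; this decomposition certifies tw(G) ≤ 4. For the lower bound, the 5 vertices {1, 2, 4, 5, 6} are pairwise adjacent, and any tree decomposition puts a clique entirely inside one bag — forcing width ≥ 4. Hence tw(G) = 4 exactly.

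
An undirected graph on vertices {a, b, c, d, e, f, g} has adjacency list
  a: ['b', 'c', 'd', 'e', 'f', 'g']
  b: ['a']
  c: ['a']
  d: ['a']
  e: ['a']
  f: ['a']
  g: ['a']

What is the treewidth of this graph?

1

A width-1 tree decomposition is:
Bags: B1 = {a, g}  B2 = {a, c}  B3 = {a, b}  B4 = {a, e}  B5 = {a, f}  B6 = {a, d}
Tree: B1–B2, B1–B3, B1–B4, B1–B5, B5–B6
Each bag holds 2 vertices, so the decomposition has width 1, which upper-bounds the treewidth. Any graph with an edge has treewidth ≥ 1, and G has the edge a–g. Hence tw(G) = 1 exactly.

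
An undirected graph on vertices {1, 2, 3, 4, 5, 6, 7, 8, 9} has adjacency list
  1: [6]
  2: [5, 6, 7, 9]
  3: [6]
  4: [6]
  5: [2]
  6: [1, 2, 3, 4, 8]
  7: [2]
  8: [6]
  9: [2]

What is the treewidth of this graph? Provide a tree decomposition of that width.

Every bag has size at most 2, so the width is 2 − 1 = 1 and tw(G) ≤ 1. Since G has at least one edge (e.g. 6–8), it is not an edgeless graph, so tw(G) ≥ 1. Hence tw(G) = 1 exactly.

Treewidth 1.
Bags: B1 = {6, 8}  B2 = {2, 6}  B3 = {4, 6}  B4 = {2, 7}  B5 = {2, 9}  B6 = {1, 6}  B7 = {3, 6}  B8 = {2, 5}
Tree: B1–B2, B2–B3, B2–B4, B2–B5, B2–B6, B6–B7, B2–B8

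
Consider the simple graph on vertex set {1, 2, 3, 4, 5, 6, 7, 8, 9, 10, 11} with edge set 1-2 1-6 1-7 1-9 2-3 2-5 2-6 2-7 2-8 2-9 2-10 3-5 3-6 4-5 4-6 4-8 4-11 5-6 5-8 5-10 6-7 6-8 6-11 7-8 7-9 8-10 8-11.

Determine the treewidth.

A width-3 tree decomposition is:
Bags: B1 = {2, 6, 7, 8}  B2 = {2, 5, 6, 8}  B3 = {4, 5, 6, 8}  B4 = {2, 5, 8, 10}  B5 = {1, 2, 6, 7}  B6 = {4, 6, 8, 11}  B7 = {1, 2, 7, 9}  B8 = {2, 3, 5, 6}
Tree: B1–B2, B2–B3, B2–B4, B1–B5, B3–B6, B5–B7, B2–B8
The largest bag has 4 vertices, giving width 3; this decomposition certifies tw(G) ≤ 3. On the other hand G contains the 4-clique {1, 2, 7, 9}. A clique must lie in a single bag of any decomposition, so no decomposition can have width below 3. The upper and lower bounds meet at 3, so that is the treewidth.

3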